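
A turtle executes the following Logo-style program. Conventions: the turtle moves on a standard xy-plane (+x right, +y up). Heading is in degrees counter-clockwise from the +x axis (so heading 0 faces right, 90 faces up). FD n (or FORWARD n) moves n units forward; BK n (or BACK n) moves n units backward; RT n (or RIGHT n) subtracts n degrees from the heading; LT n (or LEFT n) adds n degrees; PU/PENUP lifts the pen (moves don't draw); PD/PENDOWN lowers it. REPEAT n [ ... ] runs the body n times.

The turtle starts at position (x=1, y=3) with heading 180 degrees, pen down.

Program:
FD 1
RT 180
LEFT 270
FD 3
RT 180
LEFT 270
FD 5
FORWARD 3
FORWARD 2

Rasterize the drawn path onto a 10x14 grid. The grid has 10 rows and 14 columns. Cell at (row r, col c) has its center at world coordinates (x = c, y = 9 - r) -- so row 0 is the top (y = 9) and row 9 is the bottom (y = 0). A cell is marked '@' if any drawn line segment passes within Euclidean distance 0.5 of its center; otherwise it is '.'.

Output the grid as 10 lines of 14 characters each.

Segment 0: (1,3) -> (0,3)
Segment 1: (0,3) -> (-0,0)
Segment 2: (-0,0) -> (5,-0)
Segment 3: (5,-0) -> (8,-0)
Segment 4: (8,-0) -> (10,-0)

Answer: ..............
..............
..............
..............
..............
..............
@@............
@.............
@.............
@@@@@@@@@@@...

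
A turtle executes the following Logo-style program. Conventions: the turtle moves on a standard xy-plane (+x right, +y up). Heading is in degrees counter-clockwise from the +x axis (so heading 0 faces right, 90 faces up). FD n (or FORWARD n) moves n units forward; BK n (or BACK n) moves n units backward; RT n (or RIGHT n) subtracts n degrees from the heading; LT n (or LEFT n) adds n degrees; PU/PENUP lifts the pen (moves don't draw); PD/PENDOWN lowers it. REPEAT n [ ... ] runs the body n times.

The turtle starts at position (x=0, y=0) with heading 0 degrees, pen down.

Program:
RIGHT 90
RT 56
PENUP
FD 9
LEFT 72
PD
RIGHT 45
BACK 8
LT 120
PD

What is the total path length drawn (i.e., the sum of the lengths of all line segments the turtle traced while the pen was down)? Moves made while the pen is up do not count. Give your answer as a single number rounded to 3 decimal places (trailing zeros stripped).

Executing turtle program step by step:
Start: pos=(0,0), heading=0, pen down
RT 90: heading 0 -> 270
RT 56: heading 270 -> 214
PU: pen up
FD 9: (0,0) -> (-7.461,-5.033) [heading=214, move]
LT 72: heading 214 -> 286
PD: pen down
RT 45: heading 286 -> 241
BK 8: (-7.461,-5.033) -> (-3.583,1.964) [heading=241, draw]
LT 120: heading 241 -> 1
PD: pen down
Final: pos=(-3.583,1.964), heading=1, 1 segment(s) drawn

Segment lengths:
  seg 1: (-7.461,-5.033) -> (-3.583,1.964), length = 8
Total = 8

Answer: 8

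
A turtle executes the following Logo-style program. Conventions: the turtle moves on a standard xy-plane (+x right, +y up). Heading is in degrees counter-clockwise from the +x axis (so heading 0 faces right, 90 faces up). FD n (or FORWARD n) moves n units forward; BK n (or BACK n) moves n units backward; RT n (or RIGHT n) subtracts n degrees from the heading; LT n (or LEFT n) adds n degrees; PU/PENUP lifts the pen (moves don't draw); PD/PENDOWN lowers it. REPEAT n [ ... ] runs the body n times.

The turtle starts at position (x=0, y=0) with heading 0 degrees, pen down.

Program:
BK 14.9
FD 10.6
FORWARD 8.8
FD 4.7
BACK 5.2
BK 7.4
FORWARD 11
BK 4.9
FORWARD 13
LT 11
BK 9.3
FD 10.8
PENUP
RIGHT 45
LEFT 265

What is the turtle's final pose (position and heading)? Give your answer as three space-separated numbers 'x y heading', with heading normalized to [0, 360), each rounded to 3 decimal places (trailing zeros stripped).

Answer: 17.172 0.286 231

Derivation:
Executing turtle program step by step:
Start: pos=(0,0), heading=0, pen down
BK 14.9: (0,0) -> (-14.9,0) [heading=0, draw]
FD 10.6: (-14.9,0) -> (-4.3,0) [heading=0, draw]
FD 8.8: (-4.3,0) -> (4.5,0) [heading=0, draw]
FD 4.7: (4.5,0) -> (9.2,0) [heading=0, draw]
BK 5.2: (9.2,0) -> (4,0) [heading=0, draw]
BK 7.4: (4,0) -> (-3.4,0) [heading=0, draw]
FD 11: (-3.4,0) -> (7.6,0) [heading=0, draw]
BK 4.9: (7.6,0) -> (2.7,0) [heading=0, draw]
FD 13: (2.7,0) -> (15.7,0) [heading=0, draw]
LT 11: heading 0 -> 11
BK 9.3: (15.7,0) -> (6.571,-1.775) [heading=11, draw]
FD 10.8: (6.571,-1.775) -> (17.172,0.286) [heading=11, draw]
PU: pen up
RT 45: heading 11 -> 326
LT 265: heading 326 -> 231
Final: pos=(17.172,0.286), heading=231, 11 segment(s) drawn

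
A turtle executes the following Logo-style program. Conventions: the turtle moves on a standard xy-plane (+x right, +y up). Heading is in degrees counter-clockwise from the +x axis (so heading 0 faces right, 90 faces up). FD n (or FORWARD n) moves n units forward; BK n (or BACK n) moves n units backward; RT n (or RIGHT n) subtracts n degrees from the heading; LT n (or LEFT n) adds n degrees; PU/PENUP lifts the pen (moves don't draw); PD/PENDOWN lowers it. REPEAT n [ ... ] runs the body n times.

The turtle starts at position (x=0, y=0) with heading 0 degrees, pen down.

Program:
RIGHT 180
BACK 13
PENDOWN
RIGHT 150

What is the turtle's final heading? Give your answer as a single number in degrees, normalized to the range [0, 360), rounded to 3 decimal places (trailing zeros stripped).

Answer: 30

Derivation:
Executing turtle program step by step:
Start: pos=(0,0), heading=0, pen down
RT 180: heading 0 -> 180
BK 13: (0,0) -> (13,0) [heading=180, draw]
PD: pen down
RT 150: heading 180 -> 30
Final: pos=(13,0), heading=30, 1 segment(s) drawn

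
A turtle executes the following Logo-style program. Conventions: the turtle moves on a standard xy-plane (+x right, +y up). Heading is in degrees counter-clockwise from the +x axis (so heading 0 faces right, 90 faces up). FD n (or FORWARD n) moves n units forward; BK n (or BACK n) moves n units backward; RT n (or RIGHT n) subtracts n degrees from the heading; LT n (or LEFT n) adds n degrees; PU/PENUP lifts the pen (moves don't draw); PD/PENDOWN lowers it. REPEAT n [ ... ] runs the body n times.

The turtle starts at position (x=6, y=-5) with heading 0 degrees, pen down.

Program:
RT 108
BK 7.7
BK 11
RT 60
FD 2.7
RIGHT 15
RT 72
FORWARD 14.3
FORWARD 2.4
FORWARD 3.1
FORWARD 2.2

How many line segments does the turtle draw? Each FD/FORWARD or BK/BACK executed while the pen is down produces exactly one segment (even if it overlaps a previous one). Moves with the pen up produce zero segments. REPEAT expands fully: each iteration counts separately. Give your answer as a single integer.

Answer: 7

Derivation:
Executing turtle program step by step:
Start: pos=(6,-5), heading=0, pen down
RT 108: heading 0 -> 252
BK 7.7: (6,-5) -> (8.379,2.323) [heading=252, draw]
BK 11: (8.379,2.323) -> (11.779,12.785) [heading=252, draw]
RT 60: heading 252 -> 192
FD 2.7: (11.779,12.785) -> (9.138,12.223) [heading=192, draw]
RT 15: heading 192 -> 177
RT 72: heading 177 -> 105
FD 14.3: (9.138,12.223) -> (5.437,26.036) [heading=105, draw]
FD 2.4: (5.437,26.036) -> (4.815,28.354) [heading=105, draw]
FD 3.1: (4.815,28.354) -> (4.013,31.349) [heading=105, draw]
FD 2.2: (4.013,31.349) -> (3.444,33.474) [heading=105, draw]
Final: pos=(3.444,33.474), heading=105, 7 segment(s) drawn
Segments drawn: 7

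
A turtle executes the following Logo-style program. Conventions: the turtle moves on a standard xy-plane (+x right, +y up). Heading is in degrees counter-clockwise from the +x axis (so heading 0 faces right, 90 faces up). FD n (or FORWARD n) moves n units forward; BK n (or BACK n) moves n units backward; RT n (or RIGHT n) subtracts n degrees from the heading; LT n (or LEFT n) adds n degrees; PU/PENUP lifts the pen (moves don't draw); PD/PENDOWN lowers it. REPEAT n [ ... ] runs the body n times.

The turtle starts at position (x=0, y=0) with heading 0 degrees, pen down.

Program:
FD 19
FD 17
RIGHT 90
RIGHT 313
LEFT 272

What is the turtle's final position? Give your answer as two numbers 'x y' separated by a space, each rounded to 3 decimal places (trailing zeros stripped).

Answer: 36 0

Derivation:
Executing turtle program step by step:
Start: pos=(0,0), heading=0, pen down
FD 19: (0,0) -> (19,0) [heading=0, draw]
FD 17: (19,0) -> (36,0) [heading=0, draw]
RT 90: heading 0 -> 270
RT 313: heading 270 -> 317
LT 272: heading 317 -> 229
Final: pos=(36,0), heading=229, 2 segment(s) drawn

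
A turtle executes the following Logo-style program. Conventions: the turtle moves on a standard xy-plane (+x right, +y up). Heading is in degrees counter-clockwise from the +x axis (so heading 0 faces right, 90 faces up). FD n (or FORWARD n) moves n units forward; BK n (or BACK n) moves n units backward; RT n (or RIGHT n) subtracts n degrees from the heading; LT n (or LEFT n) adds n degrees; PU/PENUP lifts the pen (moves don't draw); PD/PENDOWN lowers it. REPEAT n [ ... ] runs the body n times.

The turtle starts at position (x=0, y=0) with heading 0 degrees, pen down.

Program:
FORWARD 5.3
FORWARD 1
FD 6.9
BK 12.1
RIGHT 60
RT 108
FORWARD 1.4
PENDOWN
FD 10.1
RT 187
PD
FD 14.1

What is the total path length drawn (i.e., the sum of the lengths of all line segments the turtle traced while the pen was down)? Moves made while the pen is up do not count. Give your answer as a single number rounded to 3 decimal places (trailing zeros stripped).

Executing turtle program step by step:
Start: pos=(0,0), heading=0, pen down
FD 5.3: (0,0) -> (5.3,0) [heading=0, draw]
FD 1: (5.3,0) -> (6.3,0) [heading=0, draw]
FD 6.9: (6.3,0) -> (13.2,0) [heading=0, draw]
BK 12.1: (13.2,0) -> (1.1,0) [heading=0, draw]
RT 60: heading 0 -> 300
RT 108: heading 300 -> 192
FD 1.4: (1.1,0) -> (-0.269,-0.291) [heading=192, draw]
PD: pen down
FD 10.1: (-0.269,-0.291) -> (-10.149,-2.391) [heading=192, draw]
RT 187: heading 192 -> 5
PD: pen down
FD 14.1: (-10.149,-2.391) -> (3.898,-1.162) [heading=5, draw]
Final: pos=(3.898,-1.162), heading=5, 7 segment(s) drawn

Segment lengths:
  seg 1: (0,0) -> (5.3,0), length = 5.3
  seg 2: (5.3,0) -> (6.3,0), length = 1
  seg 3: (6.3,0) -> (13.2,0), length = 6.9
  seg 4: (13.2,0) -> (1.1,0), length = 12.1
  seg 5: (1.1,0) -> (-0.269,-0.291), length = 1.4
  seg 6: (-0.269,-0.291) -> (-10.149,-2.391), length = 10.1
  seg 7: (-10.149,-2.391) -> (3.898,-1.162), length = 14.1
Total = 50.9

Answer: 50.9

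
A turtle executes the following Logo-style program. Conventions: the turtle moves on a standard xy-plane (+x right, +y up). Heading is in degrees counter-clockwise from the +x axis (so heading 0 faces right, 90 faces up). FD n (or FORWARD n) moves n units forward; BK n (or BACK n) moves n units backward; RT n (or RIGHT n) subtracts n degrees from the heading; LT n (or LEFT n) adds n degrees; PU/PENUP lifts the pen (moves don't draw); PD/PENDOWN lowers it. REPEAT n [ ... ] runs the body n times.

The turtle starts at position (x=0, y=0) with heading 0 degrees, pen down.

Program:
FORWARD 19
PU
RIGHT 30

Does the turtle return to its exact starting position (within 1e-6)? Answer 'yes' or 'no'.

Executing turtle program step by step:
Start: pos=(0,0), heading=0, pen down
FD 19: (0,0) -> (19,0) [heading=0, draw]
PU: pen up
RT 30: heading 0 -> 330
Final: pos=(19,0), heading=330, 1 segment(s) drawn

Start position: (0, 0)
Final position: (19, 0)
Distance = 19; >= 1e-6 -> NOT closed

Answer: no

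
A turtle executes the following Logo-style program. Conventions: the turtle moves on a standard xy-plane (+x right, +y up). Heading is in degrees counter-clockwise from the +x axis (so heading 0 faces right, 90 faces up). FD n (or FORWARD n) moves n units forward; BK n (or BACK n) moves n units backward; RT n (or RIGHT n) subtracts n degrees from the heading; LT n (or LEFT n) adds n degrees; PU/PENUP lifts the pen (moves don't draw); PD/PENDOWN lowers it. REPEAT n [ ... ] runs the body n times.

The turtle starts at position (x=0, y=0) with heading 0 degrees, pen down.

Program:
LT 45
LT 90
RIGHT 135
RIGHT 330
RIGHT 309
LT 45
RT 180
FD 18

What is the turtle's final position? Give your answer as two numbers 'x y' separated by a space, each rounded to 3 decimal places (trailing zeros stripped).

Answer: 10.58 -14.562

Derivation:
Executing turtle program step by step:
Start: pos=(0,0), heading=0, pen down
LT 45: heading 0 -> 45
LT 90: heading 45 -> 135
RT 135: heading 135 -> 0
RT 330: heading 0 -> 30
RT 309: heading 30 -> 81
LT 45: heading 81 -> 126
RT 180: heading 126 -> 306
FD 18: (0,0) -> (10.58,-14.562) [heading=306, draw]
Final: pos=(10.58,-14.562), heading=306, 1 segment(s) drawn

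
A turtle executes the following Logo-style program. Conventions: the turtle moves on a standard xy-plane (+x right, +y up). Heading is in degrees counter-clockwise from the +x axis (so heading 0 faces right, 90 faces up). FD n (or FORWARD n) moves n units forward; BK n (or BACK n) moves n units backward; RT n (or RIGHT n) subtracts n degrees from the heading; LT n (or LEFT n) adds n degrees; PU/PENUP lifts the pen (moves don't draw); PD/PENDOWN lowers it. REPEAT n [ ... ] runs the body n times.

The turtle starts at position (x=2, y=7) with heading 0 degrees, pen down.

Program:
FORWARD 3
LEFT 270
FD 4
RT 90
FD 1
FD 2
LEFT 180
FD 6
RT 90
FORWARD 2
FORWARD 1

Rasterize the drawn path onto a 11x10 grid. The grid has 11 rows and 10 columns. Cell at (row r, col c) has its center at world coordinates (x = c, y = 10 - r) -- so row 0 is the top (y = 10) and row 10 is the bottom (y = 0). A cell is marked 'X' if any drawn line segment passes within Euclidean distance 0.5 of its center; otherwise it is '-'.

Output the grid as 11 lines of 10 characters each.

Segment 0: (2,7) -> (5,7)
Segment 1: (5,7) -> (5,3)
Segment 2: (5,3) -> (4,3)
Segment 3: (4,3) -> (2,3)
Segment 4: (2,3) -> (8,3)
Segment 5: (8,3) -> (8,1)
Segment 6: (8,1) -> (8,-0)

Answer: ----------
----------
----------
--XXXX----
-----X----
-----X----
-----X----
--XXXXXXX-
--------X-
--------X-
--------X-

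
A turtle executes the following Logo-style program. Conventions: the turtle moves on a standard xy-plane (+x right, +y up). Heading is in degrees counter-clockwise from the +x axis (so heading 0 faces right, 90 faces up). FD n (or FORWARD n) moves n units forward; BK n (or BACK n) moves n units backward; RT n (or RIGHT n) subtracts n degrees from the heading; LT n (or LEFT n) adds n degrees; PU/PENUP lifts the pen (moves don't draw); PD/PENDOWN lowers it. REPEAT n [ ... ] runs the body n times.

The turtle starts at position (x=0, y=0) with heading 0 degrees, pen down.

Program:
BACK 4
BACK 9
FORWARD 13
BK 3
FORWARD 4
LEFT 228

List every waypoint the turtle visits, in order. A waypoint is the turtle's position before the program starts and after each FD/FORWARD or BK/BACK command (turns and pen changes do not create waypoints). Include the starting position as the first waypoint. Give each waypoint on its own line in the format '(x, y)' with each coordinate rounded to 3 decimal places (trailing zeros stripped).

Answer: (0, 0)
(-4, 0)
(-13, 0)
(0, 0)
(-3, 0)
(1, 0)

Derivation:
Executing turtle program step by step:
Start: pos=(0,0), heading=0, pen down
BK 4: (0,0) -> (-4,0) [heading=0, draw]
BK 9: (-4,0) -> (-13,0) [heading=0, draw]
FD 13: (-13,0) -> (0,0) [heading=0, draw]
BK 3: (0,0) -> (-3,0) [heading=0, draw]
FD 4: (-3,0) -> (1,0) [heading=0, draw]
LT 228: heading 0 -> 228
Final: pos=(1,0), heading=228, 5 segment(s) drawn
Waypoints (6 total):
(0, 0)
(-4, 0)
(-13, 0)
(0, 0)
(-3, 0)
(1, 0)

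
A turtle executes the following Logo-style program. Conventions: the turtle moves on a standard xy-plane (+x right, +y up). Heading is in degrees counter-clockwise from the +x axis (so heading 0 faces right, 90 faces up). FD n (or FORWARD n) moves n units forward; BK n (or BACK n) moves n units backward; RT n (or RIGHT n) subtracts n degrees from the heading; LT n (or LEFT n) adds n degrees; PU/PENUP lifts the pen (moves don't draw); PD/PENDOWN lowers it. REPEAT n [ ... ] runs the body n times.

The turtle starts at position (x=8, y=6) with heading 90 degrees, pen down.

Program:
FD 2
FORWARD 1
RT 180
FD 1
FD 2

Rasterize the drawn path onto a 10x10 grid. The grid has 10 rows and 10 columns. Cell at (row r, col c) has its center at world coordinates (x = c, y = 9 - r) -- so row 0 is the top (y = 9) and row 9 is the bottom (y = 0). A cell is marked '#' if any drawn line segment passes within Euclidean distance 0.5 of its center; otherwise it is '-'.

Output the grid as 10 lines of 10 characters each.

Answer: --------#-
--------#-
--------#-
--------#-
----------
----------
----------
----------
----------
----------

Derivation:
Segment 0: (8,6) -> (8,8)
Segment 1: (8,8) -> (8,9)
Segment 2: (8,9) -> (8,8)
Segment 3: (8,8) -> (8,6)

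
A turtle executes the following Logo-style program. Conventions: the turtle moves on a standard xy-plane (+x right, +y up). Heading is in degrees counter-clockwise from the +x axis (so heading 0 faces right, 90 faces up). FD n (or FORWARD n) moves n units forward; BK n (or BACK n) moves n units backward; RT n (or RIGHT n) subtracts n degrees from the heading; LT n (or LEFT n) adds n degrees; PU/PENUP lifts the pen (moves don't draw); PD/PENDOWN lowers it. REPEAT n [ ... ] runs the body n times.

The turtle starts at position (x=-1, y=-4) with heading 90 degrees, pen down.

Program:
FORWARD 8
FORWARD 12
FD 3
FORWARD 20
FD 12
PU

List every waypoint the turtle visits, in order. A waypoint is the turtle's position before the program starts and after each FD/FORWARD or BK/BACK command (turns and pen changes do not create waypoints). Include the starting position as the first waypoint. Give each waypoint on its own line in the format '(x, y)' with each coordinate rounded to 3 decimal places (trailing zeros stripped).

Executing turtle program step by step:
Start: pos=(-1,-4), heading=90, pen down
FD 8: (-1,-4) -> (-1,4) [heading=90, draw]
FD 12: (-1,4) -> (-1,16) [heading=90, draw]
FD 3: (-1,16) -> (-1,19) [heading=90, draw]
FD 20: (-1,19) -> (-1,39) [heading=90, draw]
FD 12: (-1,39) -> (-1,51) [heading=90, draw]
PU: pen up
Final: pos=(-1,51), heading=90, 5 segment(s) drawn
Waypoints (6 total):
(-1, -4)
(-1, 4)
(-1, 16)
(-1, 19)
(-1, 39)
(-1, 51)

Answer: (-1, -4)
(-1, 4)
(-1, 16)
(-1, 19)
(-1, 39)
(-1, 51)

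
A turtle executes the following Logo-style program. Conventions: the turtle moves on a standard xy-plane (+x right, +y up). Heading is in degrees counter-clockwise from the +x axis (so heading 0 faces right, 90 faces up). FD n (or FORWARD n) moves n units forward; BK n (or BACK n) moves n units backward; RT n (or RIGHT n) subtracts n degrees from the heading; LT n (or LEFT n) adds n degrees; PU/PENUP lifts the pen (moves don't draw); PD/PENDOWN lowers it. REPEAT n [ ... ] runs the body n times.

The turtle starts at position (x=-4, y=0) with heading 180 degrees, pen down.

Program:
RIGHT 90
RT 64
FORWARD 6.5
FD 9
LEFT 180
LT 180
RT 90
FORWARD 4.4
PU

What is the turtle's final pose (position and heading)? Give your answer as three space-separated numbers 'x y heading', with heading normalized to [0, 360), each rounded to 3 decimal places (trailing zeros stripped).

Answer: 11.86 2.84 296

Derivation:
Executing turtle program step by step:
Start: pos=(-4,0), heading=180, pen down
RT 90: heading 180 -> 90
RT 64: heading 90 -> 26
FD 6.5: (-4,0) -> (1.842,2.849) [heading=26, draw]
FD 9: (1.842,2.849) -> (9.931,6.795) [heading=26, draw]
LT 180: heading 26 -> 206
LT 180: heading 206 -> 26
RT 90: heading 26 -> 296
FD 4.4: (9.931,6.795) -> (11.86,2.84) [heading=296, draw]
PU: pen up
Final: pos=(11.86,2.84), heading=296, 3 segment(s) drawn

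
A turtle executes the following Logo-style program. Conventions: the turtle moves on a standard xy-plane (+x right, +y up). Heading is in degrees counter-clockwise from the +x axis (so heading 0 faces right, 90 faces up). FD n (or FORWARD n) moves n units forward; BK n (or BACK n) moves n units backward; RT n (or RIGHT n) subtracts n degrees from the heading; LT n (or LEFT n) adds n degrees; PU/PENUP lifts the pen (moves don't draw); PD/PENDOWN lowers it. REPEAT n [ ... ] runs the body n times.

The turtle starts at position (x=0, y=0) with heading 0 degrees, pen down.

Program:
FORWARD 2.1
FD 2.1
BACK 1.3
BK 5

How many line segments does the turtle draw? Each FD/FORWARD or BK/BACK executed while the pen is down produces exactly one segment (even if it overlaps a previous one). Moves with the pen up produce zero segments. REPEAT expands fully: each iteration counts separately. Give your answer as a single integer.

Answer: 4

Derivation:
Executing turtle program step by step:
Start: pos=(0,0), heading=0, pen down
FD 2.1: (0,0) -> (2.1,0) [heading=0, draw]
FD 2.1: (2.1,0) -> (4.2,0) [heading=0, draw]
BK 1.3: (4.2,0) -> (2.9,0) [heading=0, draw]
BK 5: (2.9,0) -> (-2.1,0) [heading=0, draw]
Final: pos=(-2.1,0), heading=0, 4 segment(s) drawn
Segments drawn: 4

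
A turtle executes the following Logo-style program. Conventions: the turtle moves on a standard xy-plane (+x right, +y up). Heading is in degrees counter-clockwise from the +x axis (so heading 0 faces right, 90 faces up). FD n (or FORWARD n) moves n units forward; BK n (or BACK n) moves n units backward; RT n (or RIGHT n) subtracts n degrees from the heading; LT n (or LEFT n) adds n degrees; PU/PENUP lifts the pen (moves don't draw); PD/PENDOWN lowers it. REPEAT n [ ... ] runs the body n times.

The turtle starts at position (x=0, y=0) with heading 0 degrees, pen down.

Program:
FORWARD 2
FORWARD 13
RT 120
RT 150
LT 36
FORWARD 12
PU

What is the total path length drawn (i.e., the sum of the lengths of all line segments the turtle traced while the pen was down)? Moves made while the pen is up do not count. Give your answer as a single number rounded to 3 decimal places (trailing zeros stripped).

Answer: 27

Derivation:
Executing turtle program step by step:
Start: pos=(0,0), heading=0, pen down
FD 2: (0,0) -> (2,0) [heading=0, draw]
FD 13: (2,0) -> (15,0) [heading=0, draw]
RT 120: heading 0 -> 240
RT 150: heading 240 -> 90
LT 36: heading 90 -> 126
FD 12: (15,0) -> (7.947,9.708) [heading=126, draw]
PU: pen up
Final: pos=(7.947,9.708), heading=126, 3 segment(s) drawn

Segment lengths:
  seg 1: (0,0) -> (2,0), length = 2
  seg 2: (2,0) -> (15,0), length = 13
  seg 3: (15,0) -> (7.947,9.708), length = 12
Total = 27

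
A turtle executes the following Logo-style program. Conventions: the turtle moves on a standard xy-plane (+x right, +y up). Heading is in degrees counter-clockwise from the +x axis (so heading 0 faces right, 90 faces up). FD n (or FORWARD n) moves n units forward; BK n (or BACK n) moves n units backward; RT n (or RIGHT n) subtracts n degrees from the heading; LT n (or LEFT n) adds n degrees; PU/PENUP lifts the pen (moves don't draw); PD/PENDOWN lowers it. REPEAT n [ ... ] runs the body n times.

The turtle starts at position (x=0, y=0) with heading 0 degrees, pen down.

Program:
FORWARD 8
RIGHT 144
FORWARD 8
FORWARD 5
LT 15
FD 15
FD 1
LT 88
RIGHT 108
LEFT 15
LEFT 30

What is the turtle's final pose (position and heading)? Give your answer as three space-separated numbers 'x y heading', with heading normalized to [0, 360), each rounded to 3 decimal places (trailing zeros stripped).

Executing turtle program step by step:
Start: pos=(0,0), heading=0, pen down
FD 8: (0,0) -> (8,0) [heading=0, draw]
RT 144: heading 0 -> 216
FD 8: (8,0) -> (1.528,-4.702) [heading=216, draw]
FD 5: (1.528,-4.702) -> (-2.517,-7.641) [heading=216, draw]
LT 15: heading 216 -> 231
FD 15: (-2.517,-7.641) -> (-11.957,-19.298) [heading=231, draw]
FD 1: (-11.957,-19.298) -> (-12.586,-20.076) [heading=231, draw]
LT 88: heading 231 -> 319
RT 108: heading 319 -> 211
LT 15: heading 211 -> 226
LT 30: heading 226 -> 256
Final: pos=(-12.586,-20.076), heading=256, 5 segment(s) drawn

Answer: -12.586 -20.076 256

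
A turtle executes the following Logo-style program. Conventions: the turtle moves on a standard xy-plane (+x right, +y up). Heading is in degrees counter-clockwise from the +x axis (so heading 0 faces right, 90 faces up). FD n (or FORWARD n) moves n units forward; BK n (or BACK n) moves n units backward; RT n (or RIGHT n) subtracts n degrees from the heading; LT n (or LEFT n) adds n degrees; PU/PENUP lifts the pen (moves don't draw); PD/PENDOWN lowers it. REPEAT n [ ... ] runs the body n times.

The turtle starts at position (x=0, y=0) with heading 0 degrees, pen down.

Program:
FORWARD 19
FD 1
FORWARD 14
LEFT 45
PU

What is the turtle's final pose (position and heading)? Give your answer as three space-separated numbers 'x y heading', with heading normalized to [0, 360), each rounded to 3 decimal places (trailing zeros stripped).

Answer: 34 0 45

Derivation:
Executing turtle program step by step:
Start: pos=(0,0), heading=0, pen down
FD 19: (0,0) -> (19,0) [heading=0, draw]
FD 1: (19,0) -> (20,0) [heading=0, draw]
FD 14: (20,0) -> (34,0) [heading=0, draw]
LT 45: heading 0 -> 45
PU: pen up
Final: pos=(34,0), heading=45, 3 segment(s) drawn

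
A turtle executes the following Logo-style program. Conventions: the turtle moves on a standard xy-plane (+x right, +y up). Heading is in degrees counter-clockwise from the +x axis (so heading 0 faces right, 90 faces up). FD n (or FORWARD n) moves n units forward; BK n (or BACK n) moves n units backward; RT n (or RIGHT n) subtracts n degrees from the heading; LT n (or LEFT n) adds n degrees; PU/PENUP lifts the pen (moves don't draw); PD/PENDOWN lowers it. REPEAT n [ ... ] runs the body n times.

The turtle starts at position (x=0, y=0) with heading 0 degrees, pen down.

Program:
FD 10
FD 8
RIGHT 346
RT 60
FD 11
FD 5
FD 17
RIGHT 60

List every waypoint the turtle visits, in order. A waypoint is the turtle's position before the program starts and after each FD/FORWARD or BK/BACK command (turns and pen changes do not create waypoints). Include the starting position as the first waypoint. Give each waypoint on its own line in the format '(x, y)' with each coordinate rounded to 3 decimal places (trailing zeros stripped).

Executing turtle program step by step:
Start: pos=(0,0), heading=0, pen down
FD 10: (0,0) -> (10,0) [heading=0, draw]
FD 8: (10,0) -> (18,0) [heading=0, draw]
RT 346: heading 0 -> 14
RT 60: heading 14 -> 314
FD 11: (18,0) -> (25.641,-7.913) [heading=314, draw]
FD 5: (25.641,-7.913) -> (29.115,-11.509) [heading=314, draw]
FD 17: (29.115,-11.509) -> (40.924,-23.738) [heading=314, draw]
RT 60: heading 314 -> 254
Final: pos=(40.924,-23.738), heading=254, 5 segment(s) drawn
Waypoints (6 total):
(0, 0)
(10, 0)
(18, 0)
(25.641, -7.913)
(29.115, -11.509)
(40.924, -23.738)

Answer: (0, 0)
(10, 0)
(18, 0)
(25.641, -7.913)
(29.115, -11.509)
(40.924, -23.738)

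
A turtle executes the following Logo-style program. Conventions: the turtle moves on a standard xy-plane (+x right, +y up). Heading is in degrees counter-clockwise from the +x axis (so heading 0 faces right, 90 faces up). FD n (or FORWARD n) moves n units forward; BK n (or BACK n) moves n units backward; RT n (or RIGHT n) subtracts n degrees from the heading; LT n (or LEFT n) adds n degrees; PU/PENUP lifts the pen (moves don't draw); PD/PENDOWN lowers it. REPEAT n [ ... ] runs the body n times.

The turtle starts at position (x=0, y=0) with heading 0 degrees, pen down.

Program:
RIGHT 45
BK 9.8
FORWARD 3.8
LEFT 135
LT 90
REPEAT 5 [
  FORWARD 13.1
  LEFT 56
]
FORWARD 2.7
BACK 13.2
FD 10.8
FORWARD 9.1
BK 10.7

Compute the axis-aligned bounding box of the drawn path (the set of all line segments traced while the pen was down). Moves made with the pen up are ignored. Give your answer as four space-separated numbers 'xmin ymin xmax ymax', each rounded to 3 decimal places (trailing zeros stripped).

Answer: -24.668 -22.728 4.3 6.93

Derivation:
Executing turtle program step by step:
Start: pos=(0,0), heading=0, pen down
RT 45: heading 0 -> 315
BK 9.8: (0,0) -> (-6.93,6.93) [heading=315, draw]
FD 3.8: (-6.93,6.93) -> (-4.243,4.243) [heading=315, draw]
LT 135: heading 315 -> 90
LT 90: heading 90 -> 180
REPEAT 5 [
  -- iteration 1/5 --
  FD 13.1: (-4.243,4.243) -> (-17.343,4.243) [heading=180, draw]
  LT 56: heading 180 -> 236
  -- iteration 2/5 --
  FD 13.1: (-17.343,4.243) -> (-24.668,-6.618) [heading=236, draw]
  LT 56: heading 236 -> 292
  -- iteration 3/5 --
  FD 13.1: (-24.668,-6.618) -> (-19.761,-18.764) [heading=292, draw]
  LT 56: heading 292 -> 348
  -- iteration 4/5 --
  FD 13.1: (-19.761,-18.764) -> (-6.947,-21.488) [heading=348, draw]
  LT 56: heading 348 -> 44
  -- iteration 5/5 --
  FD 13.1: (-6.947,-21.488) -> (2.476,-12.387) [heading=44, draw]
  LT 56: heading 44 -> 100
]
FD 2.7: (2.476,-12.387) -> (2.008,-9.728) [heading=100, draw]
BK 13.2: (2.008,-9.728) -> (4.3,-22.728) [heading=100, draw]
FD 10.8: (4.3,-22.728) -> (2.424,-12.092) [heading=100, draw]
FD 9.1: (2.424,-12.092) -> (0.844,-3.13) [heading=100, draw]
BK 10.7: (0.844,-3.13) -> (2.702,-13.668) [heading=100, draw]
Final: pos=(2.702,-13.668), heading=100, 12 segment(s) drawn

Segment endpoints: x in {-24.668, -19.761, -17.343, -6.947, -6.93, -4.243, 0, 0.844, 2.008, 2.424, 2.476, 2.702, 4.3}, y in {-22.728, -21.488, -18.764, -13.668, -12.387, -12.092, -9.728, -6.618, -3.13, 0, 4.243, 4.243, 6.93}
xmin=-24.668, ymin=-22.728, xmax=4.3, ymax=6.93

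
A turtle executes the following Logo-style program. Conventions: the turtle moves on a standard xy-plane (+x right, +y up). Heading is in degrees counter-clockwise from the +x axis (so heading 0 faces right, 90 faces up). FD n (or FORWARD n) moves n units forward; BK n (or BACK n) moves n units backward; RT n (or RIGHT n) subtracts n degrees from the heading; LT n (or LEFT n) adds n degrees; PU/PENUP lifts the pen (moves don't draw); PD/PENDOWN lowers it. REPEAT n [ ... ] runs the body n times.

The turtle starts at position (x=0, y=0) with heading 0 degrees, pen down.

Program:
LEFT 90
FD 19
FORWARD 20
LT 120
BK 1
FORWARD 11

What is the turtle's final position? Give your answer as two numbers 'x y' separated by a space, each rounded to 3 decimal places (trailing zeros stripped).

Executing turtle program step by step:
Start: pos=(0,0), heading=0, pen down
LT 90: heading 0 -> 90
FD 19: (0,0) -> (0,19) [heading=90, draw]
FD 20: (0,19) -> (0,39) [heading=90, draw]
LT 120: heading 90 -> 210
BK 1: (0,39) -> (0.866,39.5) [heading=210, draw]
FD 11: (0.866,39.5) -> (-8.66,34) [heading=210, draw]
Final: pos=(-8.66,34), heading=210, 4 segment(s) drawn

Answer: -8.66 34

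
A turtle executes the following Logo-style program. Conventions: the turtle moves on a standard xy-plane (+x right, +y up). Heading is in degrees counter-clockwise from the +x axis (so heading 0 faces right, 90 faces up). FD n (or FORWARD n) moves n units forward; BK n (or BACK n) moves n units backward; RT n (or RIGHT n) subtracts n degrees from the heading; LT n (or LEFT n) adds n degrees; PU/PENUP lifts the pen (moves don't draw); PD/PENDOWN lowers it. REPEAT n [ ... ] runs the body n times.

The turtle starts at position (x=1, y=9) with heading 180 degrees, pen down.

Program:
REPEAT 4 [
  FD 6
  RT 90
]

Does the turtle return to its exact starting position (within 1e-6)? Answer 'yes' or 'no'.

Executing turtle program step by step:
Start: pos=(1,9), heading=180, pen down
REPEAT 4 [
  -- iteration 1/4 --
  FD 6: (1,9) -> (-5,9) [heading=180, draw]
  RT 90: heading 180 -> 90
  -- iteration 2/4 --
  FD 6: (-5,9) -> (-5,15) [heading=90, draw]
  RT 90: heading 90 -> 0
  -- iteration 3/4 --
  FD 6: (-5,15) -> (1,15) [heading=0, draw]
  RT 90: heading 0 -> 270
  -- iteration 4/4 --
  FD 6: (1,15) -> (1,9) [heading=270, draw]
  RT 90: heading 270 -> 180
]
Final: pos=(1,9), heading=180, 4 segment(s) drawn

Start position: (1, 9)
Final position: (1, 9)
Distance = 0; < 1e-6 -> CLOSED

Answer: yes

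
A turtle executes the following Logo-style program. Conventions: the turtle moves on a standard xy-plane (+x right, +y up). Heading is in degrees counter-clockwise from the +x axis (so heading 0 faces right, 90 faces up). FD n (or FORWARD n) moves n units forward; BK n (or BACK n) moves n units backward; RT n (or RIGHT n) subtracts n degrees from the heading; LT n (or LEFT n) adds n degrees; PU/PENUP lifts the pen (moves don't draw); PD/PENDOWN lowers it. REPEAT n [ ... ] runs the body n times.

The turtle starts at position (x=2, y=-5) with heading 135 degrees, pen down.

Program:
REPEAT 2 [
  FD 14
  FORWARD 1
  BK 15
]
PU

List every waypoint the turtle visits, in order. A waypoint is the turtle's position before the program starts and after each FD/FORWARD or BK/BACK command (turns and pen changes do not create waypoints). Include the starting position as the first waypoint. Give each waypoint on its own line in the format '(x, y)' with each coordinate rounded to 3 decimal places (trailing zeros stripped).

Answer: (2, -5)
(-7.899, 4.899)
(-8.607, 5.607)
(2, -5)
(-7.899, 4.899)
(-8.607, 5.607)
(2, -5)

Derivation:
Executing turtle program step by step:
Start: pos=(2,-5), heading=135, pen down
REPEAT 2 [
  -- iteration 1/2 --
  FD 14: (2,-5) -> (-7.899,4.899) [heading=135, draw]
  FD 1: (-7.899,4.899) -> (-8.607,5.607) [heading=135, draw]
  BK 15: (-8.607,5.607) -> (2,-5) [heading=135, draw]
  -- iteration 2/2 --
  FD 14: (2,-5) -> (-7.899,4.899) [heading=135, draw]
  FD 1: (-7.899,4.899) -> (-8.607,5.607) [heading=135, draw]
  BK 15: (-8.607,5.607) -> (2,-5) [heading=135, draw]
]
PU: pen up
Final: pos=(2,-5), heading=135, 6 segment(s) drawn
Waypoints (7 total):
(2, -5)
(-7.899, 4.899)
(-8.607, 5.607)
(2, -5)
(-7.899, 4.899)
(-8.607, 5.607)
(2, -5)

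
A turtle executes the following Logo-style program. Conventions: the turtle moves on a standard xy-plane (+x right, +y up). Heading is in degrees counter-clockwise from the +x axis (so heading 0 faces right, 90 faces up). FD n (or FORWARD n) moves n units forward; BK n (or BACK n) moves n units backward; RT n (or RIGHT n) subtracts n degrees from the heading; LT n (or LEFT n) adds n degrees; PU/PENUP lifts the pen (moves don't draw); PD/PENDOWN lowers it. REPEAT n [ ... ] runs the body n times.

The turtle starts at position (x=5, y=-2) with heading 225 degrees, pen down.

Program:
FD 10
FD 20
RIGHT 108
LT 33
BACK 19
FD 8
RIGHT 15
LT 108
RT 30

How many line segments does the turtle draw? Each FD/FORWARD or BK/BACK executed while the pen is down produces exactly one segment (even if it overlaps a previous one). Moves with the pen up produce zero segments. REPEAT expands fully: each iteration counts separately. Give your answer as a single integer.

Executing turtle program step by step:
Start: pos=(5,-2), heading=225, pen down
FD 10: (5,-2) -> (-2.071,-9.071) [heading=225, draw]
FD 20: (-2.071,-9.071) -> (-16.213,-23.213) [heading=225, draw]
RT 108: heading 225 -> 117
LT 33: heading 117 -> 150
BK 19: (-16.213,-23.213) -> (0.241,-32.713) [heading=150, draw]
FD 8: (0.241,-32.713) -> (-6.687,-28.713) [heading=150, draw]
RT 15: heading 150 -> 135
LT 108: heading 135 -> 243
RT 30: heading 243 -> 213
Final: pos=(-6.687,-28.713), heading=213, 4 segment(s) drawn
Segments drawn: 4

Answer: 4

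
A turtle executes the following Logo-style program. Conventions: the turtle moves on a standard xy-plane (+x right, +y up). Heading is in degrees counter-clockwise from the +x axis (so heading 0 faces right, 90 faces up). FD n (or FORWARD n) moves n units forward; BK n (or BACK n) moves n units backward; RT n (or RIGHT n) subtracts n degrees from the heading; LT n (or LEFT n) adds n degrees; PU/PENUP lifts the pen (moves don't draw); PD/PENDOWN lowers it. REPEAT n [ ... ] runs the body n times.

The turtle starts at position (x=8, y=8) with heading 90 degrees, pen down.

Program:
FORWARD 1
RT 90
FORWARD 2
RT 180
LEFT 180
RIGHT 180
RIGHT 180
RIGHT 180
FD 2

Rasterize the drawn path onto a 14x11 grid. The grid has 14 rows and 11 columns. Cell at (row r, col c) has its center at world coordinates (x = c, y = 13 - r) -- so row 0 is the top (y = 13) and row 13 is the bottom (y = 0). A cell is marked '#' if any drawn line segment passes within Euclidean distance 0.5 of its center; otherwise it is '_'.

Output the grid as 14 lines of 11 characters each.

Answer: ___________
___________
___________
___________
________###
________#__
___________
___________
___________
___________
___________
___________
___________
___________

Derivation:
Segment 0: (8,8) -> (8,9)
Segment 1: (8,9) -> (10,9)
Segment 2: (10,9) -> (8,9)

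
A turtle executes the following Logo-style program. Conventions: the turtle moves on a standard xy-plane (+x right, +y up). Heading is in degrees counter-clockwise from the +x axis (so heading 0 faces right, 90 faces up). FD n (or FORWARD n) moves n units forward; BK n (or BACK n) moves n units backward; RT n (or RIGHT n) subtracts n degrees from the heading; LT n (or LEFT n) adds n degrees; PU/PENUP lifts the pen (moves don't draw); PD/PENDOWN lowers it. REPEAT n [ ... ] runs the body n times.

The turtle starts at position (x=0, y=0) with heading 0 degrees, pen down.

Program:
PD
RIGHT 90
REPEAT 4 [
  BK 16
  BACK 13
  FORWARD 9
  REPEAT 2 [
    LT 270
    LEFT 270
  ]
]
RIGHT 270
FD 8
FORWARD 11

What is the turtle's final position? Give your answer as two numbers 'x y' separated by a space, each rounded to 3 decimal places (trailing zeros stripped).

Answer: 19 80

Derivation:
Executing turtle program step by step:
Start: pos=(0,0), heading=0, pen down
PD: pen down
RT 90: heading 0 -> 270
REPEAT 4 [
  -- iteration 1/4 --
  BK 16: (0,0) -> (0,16) [heading=270, draw]
  BK 13: (0,16) -> (0,29) [heading=270, draw]
  FD 9: (0,29) -> (0,20) [heading=270, draw]
  REPEAT 2 [
    -- iteration 1/2 --
    LT 270: heading 270 -> 180
    LT 270: heading 180 -> 90
    -- iteration 2/2 --
    LT 270: heading 90 -> 0
    LT 270: heading 0 -> 270
  ]
  -- iteration 2/4 --
  BK 16: (0,20) -> (0,36) [heading=270, draw]
  BK 13: (0,36) -> (0,49) [heading=270, draw]
  FD 9: (0,49) -> (0,40) [heading=270, draw]
  REPEAT 2 [
    -- iteration 1/2 --
    LT 270: heading 270 -> 180
    LT 270: heading 180 -> 90
    -- iteration 2/2 --
    LT 270: heading 90 -> 0
    LT 270: heading 0 -> 270
  ]
  -- iteration 3/4 --
  BK 16: (0,40) -> (0,56) [heading=270, draw]
  BK 13: (0,56) -> (0,69) [heading=270, draw]
  FD 9: (0,69) -> (0,60) [heading=270, draw]
  REPEAT 2 [
    -- iteration 1/2 --
    LT 270: heading 270 -> 180
    LT 270: heading 180 -> 90
    -- iteration 2/2 --
    LT 270: heading 90 -> 0
    LT 270: heading 0 -> 270
  ]
  -- iteration 4/4 --
  BK 16: (0,60) -> (0,76) [heading=270, draw]
  BK 13: (0,76) -> (0,89) [heading=270, draw]
  FD 9: (0,89) -> (0,80) [heading=270, draw]
  REPEAT 2 [
    -- iteration 1/2 --
    LT 270: heading 270 -> 180
    LT 270: heading 180 -> 90
    -- iteration 2/2 --
    LT 270: heading 90 -> 0
    LT 270: heading 0 -> 270
  ]
]
RT 270: heading 270 -> 0
FD 8: (0,80) -> (8,80) [heading=0, draw]
FD 11: (8,80) -> (19,80) [heading=0, draw]
Final: pos=(19,80), heading=0, 14 segment(s) drawn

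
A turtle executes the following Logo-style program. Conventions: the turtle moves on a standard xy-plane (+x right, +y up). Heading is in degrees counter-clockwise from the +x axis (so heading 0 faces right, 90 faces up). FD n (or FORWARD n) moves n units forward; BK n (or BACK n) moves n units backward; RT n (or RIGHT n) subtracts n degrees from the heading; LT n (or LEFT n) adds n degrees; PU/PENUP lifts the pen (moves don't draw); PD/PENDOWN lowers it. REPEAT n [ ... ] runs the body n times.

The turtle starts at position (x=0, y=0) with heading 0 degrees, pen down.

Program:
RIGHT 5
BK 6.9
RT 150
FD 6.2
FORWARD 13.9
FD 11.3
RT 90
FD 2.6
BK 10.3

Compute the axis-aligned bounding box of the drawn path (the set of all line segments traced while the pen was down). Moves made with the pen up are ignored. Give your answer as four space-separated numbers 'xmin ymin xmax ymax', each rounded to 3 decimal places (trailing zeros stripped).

Executing turtle program step by step:
Start: pos=(0,0), heading=0, pen down
RT 5: heading 0 -> 355
BK 6.9: (0,0) -> (-6.874,0.601) [heading=355, draw]
RT 150: heading 355 -> 205
FD 6.2: (-6.874,0.601) -> (-12.493,-2.019) [heading=205, draw]
FD 13.9: (-12.493,-2.019) -> (-25.091,-7.893) [heading=205, draw]
FD 11.3: (-25.091,-7.893) -> (-35.332,-12.669) [heading=205, draw]
RT 90: heading 205 -> 115
FD 2.6: (-35.332,-12.669) -> (-36.431,-10.312) [heading=115, draw]
BK 10.3: (-36.431,-10.312) -> (-32.078,-19.647) [heading=115, draw]
Final: pos=(-32.078,-19.647), heading=115, 6 segment(s) drawn

Segment endpoints: x in {-36.431, -35.332, -32.078, -25.091, -12.493, -6.874, 0}, y in {-19.647, -12.669, -10.312, -7.893, -2.019, 0, 0.601}
xmin=-36.431, ymin=-19.647, xmax=0, ymax=0.601

Answer: -36.431 -19.647 0 0.601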